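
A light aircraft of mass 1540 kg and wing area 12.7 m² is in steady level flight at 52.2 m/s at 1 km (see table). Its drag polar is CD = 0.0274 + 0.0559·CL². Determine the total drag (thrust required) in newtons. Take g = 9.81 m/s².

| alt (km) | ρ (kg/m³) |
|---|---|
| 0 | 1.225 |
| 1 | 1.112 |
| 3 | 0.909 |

D = 1190 N

At 1 km, from the table: ρ = 1.112 kg/m³.
In steady level flight, lift balances weight: W = mg = 1540 × 9.81 = 15107 N.
q = ½ρv² = ½ × 1.112 × 52.2² = 1515 Pa.
Required CL = L/(qS) = 15107/(1515·12.7) = 0.7852.
CD = 0.0274 + 0.0559 × 0.7852² = 0.06186.
D = q·S·CD = 1515 × 12.7 × 0.06186 = 1190 N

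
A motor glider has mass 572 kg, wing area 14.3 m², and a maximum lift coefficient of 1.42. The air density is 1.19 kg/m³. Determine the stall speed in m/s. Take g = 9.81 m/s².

Weight W = mg = 572 × 9.81 = 5611 N.
From L = ½ρV²S·CL,max = W: V_stall = √(2W/(ρSCL,max)) = √(2·5611/(1.19·14.3·1.42))
V_stall = √464.4 = 21.6 m/s

V_stall = 21.6 m/s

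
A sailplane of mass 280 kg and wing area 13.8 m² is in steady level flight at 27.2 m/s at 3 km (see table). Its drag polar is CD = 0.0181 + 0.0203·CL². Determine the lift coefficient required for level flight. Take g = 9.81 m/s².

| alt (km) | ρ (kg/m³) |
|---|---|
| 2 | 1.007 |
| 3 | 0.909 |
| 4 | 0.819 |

At 3 km, from the table: ρ = 0.909 kg/m³.
In steady level flight, lift balances weight: W = mg = 280 × 9.81 = 2746.8 N.
q = ½ρv² = ½ × 0.909 × 27.2² = 336.3 Pa.
CL = 2W/(ρv²S) = 2×2746.8/(0.909×27.2²×13.8) = 0.5919.

CL = 0.592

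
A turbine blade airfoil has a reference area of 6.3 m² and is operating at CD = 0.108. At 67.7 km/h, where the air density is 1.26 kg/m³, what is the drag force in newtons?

D = 152 N

Convert speed: v = 67.7 km/h ÷ 3.6 = 18.81 m/s.
D = ½ρv²S·CD = ½ × 1.26 × 18.81² × 6.3 × 0.108 = 152 N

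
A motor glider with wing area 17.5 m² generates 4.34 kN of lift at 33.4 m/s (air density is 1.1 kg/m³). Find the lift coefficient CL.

CL = 0.404

From L = ½ρv²S·CL, rearranging gives CL = 2L/(ρv²S).
CL = 2 × 4340 / (1.1 × 33.4² × 17.5) = 0.404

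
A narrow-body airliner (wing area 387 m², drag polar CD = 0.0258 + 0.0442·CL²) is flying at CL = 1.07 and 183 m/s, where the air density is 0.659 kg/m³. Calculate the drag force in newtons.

D = 3.26×10^5 N

CD = 0.0258 + 0.0442 × 1.07² = 0.0764
D = ½ρv²S·CD = ½ × 0.659 × 183² × 387 × 0.0764 = 3.26×10^5 N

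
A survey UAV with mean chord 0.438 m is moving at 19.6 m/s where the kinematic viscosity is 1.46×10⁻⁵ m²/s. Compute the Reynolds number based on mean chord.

Re = v·c/ν = 19.6 × 0.438 / (1.46×10⁻⁵) = 5.88×10^5

Re = 5.88×10^5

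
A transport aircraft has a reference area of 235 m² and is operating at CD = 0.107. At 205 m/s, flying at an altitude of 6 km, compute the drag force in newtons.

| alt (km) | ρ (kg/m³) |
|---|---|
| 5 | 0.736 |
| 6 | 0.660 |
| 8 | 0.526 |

D = 3.49×10^5 N

At 6 km, from the table: ρ = 0.660 kg/m³.
D = ½ρv²S·CD = ½ × 0.66 × 205² × 235 × 0.107 = 3.49×10^5 N ≈ 349 kN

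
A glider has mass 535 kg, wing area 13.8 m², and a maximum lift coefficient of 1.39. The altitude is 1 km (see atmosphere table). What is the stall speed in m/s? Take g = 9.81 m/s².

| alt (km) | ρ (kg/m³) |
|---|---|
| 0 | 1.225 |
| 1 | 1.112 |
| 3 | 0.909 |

V_stall = 22.2 m/s

At 1 km, from the table: ρ = 1.112 kg/m³.
Stall occurs when L = W at CL,max. W = mg = 535 × 9.81 = 5248 N.
V_stall = √(2W/(ρ·S·CL,max)) = √(2 × 5248 / (1.112 × 13.8 × 1.39))
V_stall = √492.1 = 22.2 m/s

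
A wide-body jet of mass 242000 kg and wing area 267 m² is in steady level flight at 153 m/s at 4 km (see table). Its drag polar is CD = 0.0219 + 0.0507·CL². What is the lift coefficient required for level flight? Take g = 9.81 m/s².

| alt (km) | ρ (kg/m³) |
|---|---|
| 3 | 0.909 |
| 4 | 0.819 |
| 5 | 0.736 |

CL = 0.928

At 4 km, from the table: ρ = 0.819 kg/m³.
In steady level flight, lift balances weight: W = mg = 242000 × 9.81 = 2.374×10^6 N.
Dynamic pressure q = 0.5 × 0.819 × 153² = 9586 Pa.
Required CL = L/(qS) = 2.374×10^6/(9586·267) = 0.9275.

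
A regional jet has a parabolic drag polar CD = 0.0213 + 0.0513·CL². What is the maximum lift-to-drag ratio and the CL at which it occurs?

(L/D)max = 15.1, at CL = 0.644

For CD = CD0 + K·CL², (L/D)max occurs at CL* = √(CD0/K) and equals 1/(2√(K·CD0)).
(L/D)max = 1/(2√(0.0513 × 0.0213)) = 1/(2 × 0.03306) = 15.1
CL* = √(0.0213/0.0513) = 0.644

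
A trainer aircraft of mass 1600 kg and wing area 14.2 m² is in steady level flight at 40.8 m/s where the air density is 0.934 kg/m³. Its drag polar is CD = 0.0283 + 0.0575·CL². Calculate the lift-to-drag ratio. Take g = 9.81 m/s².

Weight W = mg = 1600 × 9.81 = 15696 N; in level flight L = W.
q = ½ρv² = ½ × 0.934 × 40.8² = 777.4 Pa.
CL = W/(q·S) = 15696 / (777.4 × 14.2) = 1.422.
CD = 0.0283 + 0.0575 × 1.422² = 0.1446.
L/D = CL/CD = 1.422 / 0.1446 = 9.84

L/D = 9.84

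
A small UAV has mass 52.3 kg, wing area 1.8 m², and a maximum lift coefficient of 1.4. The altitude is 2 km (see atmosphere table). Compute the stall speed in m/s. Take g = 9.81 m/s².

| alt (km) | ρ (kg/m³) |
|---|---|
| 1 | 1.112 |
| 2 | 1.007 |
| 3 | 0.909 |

V_stall = 20.1 m/s

At 2 km, from the table: ρ = 1.007 kg/m³.
At stall, lift equals weight: L = W = m·g = 52.3 × 9.81 = 513.1 N.
From L = ½ρV²S·CL,max = W: V_stall = √(2W/(ρSCL,max)) = √(2·513.1/(1.007·1.8·1.4))
V_stall = √404.4 = 20.1 m/s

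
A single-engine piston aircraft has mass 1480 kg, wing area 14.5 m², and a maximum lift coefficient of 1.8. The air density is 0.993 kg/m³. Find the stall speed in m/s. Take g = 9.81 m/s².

V_stall = 33.5 m/s

At stall, lift equals weight: L = W = m·g = 1480 × 9.81 = 14520 N.
From L = ½ρV²S·CL,max = W: V_stall = √(2W/(ρSCL,max)) = √(2·14520/(0.993·14.5·1.8))
V_stall = √1120 = 33.5 m/s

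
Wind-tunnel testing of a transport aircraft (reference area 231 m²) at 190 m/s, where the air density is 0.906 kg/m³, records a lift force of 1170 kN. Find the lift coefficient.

CL = 0.31

From L = ½ρv²S·CL, rearranging gives CL = 2L/(ρv²S).
CL = 2 × 1.17×10^6 / (0.906 × 190² × 231) = 0.31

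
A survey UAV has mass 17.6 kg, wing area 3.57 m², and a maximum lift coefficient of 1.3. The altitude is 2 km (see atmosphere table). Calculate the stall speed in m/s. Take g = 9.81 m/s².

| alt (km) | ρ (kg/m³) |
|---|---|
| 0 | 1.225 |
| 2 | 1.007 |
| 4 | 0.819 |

V_stall = 8.6 m/s

At 2 km, from the table: ρ = 1.007 kg/m³.
Stall occurs when L = W at CL,max. W = mg = 17.6 × 9.81 = 172.7 N.
From L = ½ρV²S·CL,max = W: V_stall = √(2W/(ρSCL,max)) = √(2·172.7/(1.007·3.57·1.3))
V_stall = √73.89 = 8.6 m/s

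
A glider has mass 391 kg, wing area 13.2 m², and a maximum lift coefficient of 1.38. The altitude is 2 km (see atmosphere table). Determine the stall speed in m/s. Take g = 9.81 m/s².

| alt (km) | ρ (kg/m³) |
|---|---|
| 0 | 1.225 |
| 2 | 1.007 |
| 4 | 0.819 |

At 2 km, from the table: ρ = 1.007 kg/m³.
Stall occurs when L = W at CL,max. W = mg = 391 × 9.81 = 3836 N.
From L = ½ρV²S·CL,max = W: V_stall = √(2W/(ρSCL,max)) = √(2·3836/(1.007·13.2·1.38))
V_stall = √418.2 = 20.5 m/s

V_stall = 20.5 m/s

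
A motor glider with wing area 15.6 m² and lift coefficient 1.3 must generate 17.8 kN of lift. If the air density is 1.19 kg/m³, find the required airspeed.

v = 38.4 m/s

L = ½ρv²S·CL ⇒ v = √(2L/(ρ·S·CL))
v = √(2 × 17800 / (1.19 × 15.6 × 1.3)) = √1475 = 38.4 m/s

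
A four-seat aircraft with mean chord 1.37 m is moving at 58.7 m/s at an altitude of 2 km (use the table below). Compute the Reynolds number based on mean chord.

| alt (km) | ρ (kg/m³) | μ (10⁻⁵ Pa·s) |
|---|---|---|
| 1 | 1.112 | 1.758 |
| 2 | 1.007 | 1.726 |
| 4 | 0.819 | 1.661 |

Re = 4.69×10^6

At 2 km, from the table: ρ = 1.007 kg/m³, μ = 1.726×10⁻⁵ Pa·s.
Re = ρ·v·c/μ = 1.007 × 58.7 × 1.37 / (1.726×10⁻⁵) = 4.69×10^6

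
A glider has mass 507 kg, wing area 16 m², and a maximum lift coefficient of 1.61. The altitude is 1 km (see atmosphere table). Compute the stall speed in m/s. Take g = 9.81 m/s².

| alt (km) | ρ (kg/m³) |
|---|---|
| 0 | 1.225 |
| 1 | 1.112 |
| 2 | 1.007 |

V_stall = 18.6 m/s

At 1 km, from the table: ρ = 1.112 kg/m³.
Weight W = mg = 507 × 9.81 = 4974 N.
From L = ½ρV²S·CL,max = W: V_stall = √(2W/(ρSCL,max)) = √(2·4974/(1.112·16·1.61))
V_stall = √347.3 = 18.6 m/s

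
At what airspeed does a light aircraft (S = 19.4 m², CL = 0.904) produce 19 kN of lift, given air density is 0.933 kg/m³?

v = 48.2 m/s

L = ½ρv²S·CL ⇒ v = √(2L/(ρ·S·CL))
v = √(2 × 19000 / (0.933 × 19.4 × 0.904)) = √2322 = 48.2 m/s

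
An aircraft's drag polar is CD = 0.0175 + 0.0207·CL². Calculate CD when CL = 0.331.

CD = 0.0198

CD = 0.0175 + 0.0207 × 0.331² = 0.0175 + 0.002268 = 0.0198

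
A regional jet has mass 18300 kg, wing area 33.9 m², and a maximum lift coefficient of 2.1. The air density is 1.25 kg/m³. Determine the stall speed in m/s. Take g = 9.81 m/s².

Weight W = mg = 18300 × 9.81 = 1.795×10^5 N.
V_stall = √(2W/(ρ·S·CL,max)) = √(2 × 1.795×10^5 / (1.25 × 33.9 × 2.1))
V_stall = √4035 = 63.5 m/s

V_stall = 63.5 m/s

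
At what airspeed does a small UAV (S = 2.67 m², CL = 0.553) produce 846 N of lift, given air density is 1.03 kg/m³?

L = ½ρv²S·CL ⇒ v = √(2L/(ρ·S·CL))
v = √(2 × 846 / (1.03 × 2.67 × 0.553)) = √1113 = 33.4 m/s

v = 33.4 m/s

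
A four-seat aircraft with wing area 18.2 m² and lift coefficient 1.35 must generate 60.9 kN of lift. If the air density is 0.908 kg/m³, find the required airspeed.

L = ½ρv²S·CL ⇒ v = √(2L/(ρ·S·CL))
v = √(2 × 60900 / (0.908 × 18.2 × 1.35)) = √5460 = 73.9 m/s

v = 73.9 m/s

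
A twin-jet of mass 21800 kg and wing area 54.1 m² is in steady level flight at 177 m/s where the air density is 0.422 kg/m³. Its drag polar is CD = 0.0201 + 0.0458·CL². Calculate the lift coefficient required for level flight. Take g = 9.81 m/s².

CL = 0.598

In steady level flight, lift balances weight: W = mg = 21800 × 9.81 = 2.1386×10^5 N.
Dynamic pressure q = 0.5 × 0.422 × 177² = 6610 Pa.
CL = 2W/(ρv²S) = 2×2.1386×10^5/(0.422×177²×54.1) = 0.598.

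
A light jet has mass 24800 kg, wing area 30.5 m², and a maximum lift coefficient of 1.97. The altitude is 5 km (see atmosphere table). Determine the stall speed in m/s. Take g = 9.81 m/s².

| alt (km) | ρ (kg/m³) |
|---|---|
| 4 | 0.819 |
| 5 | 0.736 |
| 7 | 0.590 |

V_stall = 105 m/s

At 5 km, from the table: ρ = 0.736 kg/m³.
Weight W = mg = 24800 × 9.81 = 2.433×10^5 N.
From L = ½ρV²S·CL,max = W: V_stall = √(2W/(ρSCL,max)) = √(2·2.433×10^5/(0.736·30.5·1.97))
V_stall = √11000 = 105 m/s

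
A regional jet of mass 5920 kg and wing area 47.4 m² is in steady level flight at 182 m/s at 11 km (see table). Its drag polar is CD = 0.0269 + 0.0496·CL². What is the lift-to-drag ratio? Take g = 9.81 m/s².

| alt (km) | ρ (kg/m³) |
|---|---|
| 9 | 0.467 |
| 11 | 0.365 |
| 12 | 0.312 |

L/D = 7

At 11 km, from the table: ρ = 0.365 kg/m³.
Weight W = mg = 5920 × 9.81 = 58075 N; in level flight L = W.
Dynamic pressure q = 0.5 × 0.365 × 182² = 6045 Pa.
CL = W/(q·S) = 58075 / (6045 × 47.4) = 0.2027.
CD = 0.0269 + 0.0496 × 0.2027² = 0.02894.
L/D = CL/CD = 0.2027 / 0.02894 = 7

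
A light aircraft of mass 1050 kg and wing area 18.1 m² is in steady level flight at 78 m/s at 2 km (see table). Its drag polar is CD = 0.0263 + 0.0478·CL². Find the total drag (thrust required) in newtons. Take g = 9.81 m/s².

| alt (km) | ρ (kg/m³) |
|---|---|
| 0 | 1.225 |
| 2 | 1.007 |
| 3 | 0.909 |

D = 1550 N

At 2 km, from the table: ρ = 1.007 kg/m³.
Weight W = mg = 1050 × 9.81 = 10300 N; in level flight L = W.
Dynamic pressure q = 0.5 × 1.007 × 78² = 3063 Pa.
CL = 2W/(ρv²S) = 2×10300/(1.007×78²×18.1) = 0.1858.
CD = 0.0263 + 0.0478 × 0.1858² = 0.02795.
D = q·S·CD = 3063 × 18.1 × 0.02795 = 1550 N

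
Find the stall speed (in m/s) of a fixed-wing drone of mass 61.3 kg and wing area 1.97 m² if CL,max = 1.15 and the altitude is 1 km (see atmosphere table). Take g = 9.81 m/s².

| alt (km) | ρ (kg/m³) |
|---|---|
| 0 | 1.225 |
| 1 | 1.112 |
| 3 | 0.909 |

At 1 km, from the table: ρ = 1.112 kg/m³.
At stall, lift equals weight: L = W = m·g = 61.3 × 9.81 = 601.4 N.
From L = ½ρV²S·CL,max = W: V_stall = √(2W/(ρSCL,max)) = √(2·601.4/(1.112·1.97·1.15))
V_stall = √477.4 = 21.8 m/s

V_stall = 21.8 m/s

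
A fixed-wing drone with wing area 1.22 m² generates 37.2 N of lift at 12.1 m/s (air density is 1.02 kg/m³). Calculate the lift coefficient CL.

From L = ½ρv²S·CL, rearranging gives CL = 2L/(ρv²S).
CL = 2 × 37.2 / (1.02 × 12.1² × 1.22) = 0.408

CL = 0.408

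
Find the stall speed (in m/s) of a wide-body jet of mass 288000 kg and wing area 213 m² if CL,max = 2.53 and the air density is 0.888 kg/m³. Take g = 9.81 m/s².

V_stall = 109 m/s

At stall, lift equals weight: L = W = m·g = 288000 × 9.81 = 2.825×10^6 N.
V_stall = √(2W/(ρ·S·CL,max)) = √(2 × 2.825×10^6 / (0.888 × 213 × 2.53))
V_stall = √11810 = 109 m/s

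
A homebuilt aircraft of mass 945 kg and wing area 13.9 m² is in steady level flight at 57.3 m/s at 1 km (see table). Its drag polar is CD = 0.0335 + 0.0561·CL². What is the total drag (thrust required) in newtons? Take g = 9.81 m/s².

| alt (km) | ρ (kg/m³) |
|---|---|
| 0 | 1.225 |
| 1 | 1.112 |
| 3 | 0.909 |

At 1 km, from the table: ρ = 1.112 kg/m³.
Weight W = mg = 945 × 9.81 = 9270.5 N; in level flight L = W.
q = ½ρv² = ½ × 1.112 × 57.3² = 1826 Pa.
CL = W/(q·S) = 9270.5 / (1826 × 13.9) = 0.3653.
CD = 0.0335 + 0.0561 × 0.3653² = 0.04099.
D = q·S·CD = 1826 × 13.9 × 0.04099 = 1040 N

D = 1040 N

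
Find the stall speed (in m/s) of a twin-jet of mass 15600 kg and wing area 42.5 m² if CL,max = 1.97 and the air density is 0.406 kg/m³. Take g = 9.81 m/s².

V_stall = 94.9 m/s

Stall occurs when L = W at CL,max. W = mg = 15600 × 9.81 = 1.53×10^5 N.
V_stall = √(2W/(ρ·S·CL,max)) = √(2 × 1.53×10^5 / (0.406 × 42.5 × 1.97))
V_stall = √9004 = 94.9 m/s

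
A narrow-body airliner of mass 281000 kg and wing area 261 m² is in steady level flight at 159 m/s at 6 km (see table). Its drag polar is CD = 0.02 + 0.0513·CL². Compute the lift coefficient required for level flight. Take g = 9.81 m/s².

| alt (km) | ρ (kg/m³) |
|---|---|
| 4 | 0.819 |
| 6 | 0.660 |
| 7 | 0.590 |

At 6 km, from the table: ρ = 0.660 kg/m³.
Level flight ⇒ L = W = m·g = 281000 × 9.81 = 2.7566×10^6 N.
Dynamic pressure q = 0.5 × 0.66 × 159² = 8343 Pa.
CL = 2W/(ρv²S) = 2×2.7566×10^6/(0.66×159²×261) = 1.266.

CL = 1.27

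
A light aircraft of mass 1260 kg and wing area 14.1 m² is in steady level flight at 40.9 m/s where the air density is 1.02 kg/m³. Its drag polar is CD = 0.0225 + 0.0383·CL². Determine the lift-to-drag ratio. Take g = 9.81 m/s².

L/D = 16.3

In steady level flight, lift balances weight: W = mg = 1260 × 9.81 = 12361 N.
Dynamic pressure q = 0.5 × 1.02 × 40.9² = 853.1 Pa.
CL = W/(q·S) = 12361 / (853.1 × 14.1) = 1.028.
CD = 0.0225 + 0.0383 × 1.028² = 0.06294.
L/D = CL/CD = 1.028 / 0.06294 = 16.3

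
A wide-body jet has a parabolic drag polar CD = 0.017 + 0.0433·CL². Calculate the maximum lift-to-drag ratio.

(L/D)max = 18.4

For CD = CD0 + K·CL², (L/D)max occurs at CL* = √(CD0/K) and equals 1/(2√(K·CD0)).
(L/D)max = 1/(2√(0.0433 × 0.017)) = 1/(2 × 0.02713) = 18.4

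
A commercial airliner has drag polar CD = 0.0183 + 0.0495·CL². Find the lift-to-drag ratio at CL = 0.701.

L/D = 16.4

CD = 0.0183 + 0.0495 × 0.701² = 0.04262
L/D = CL/CD = 0.701 / 0.04262 = 16.4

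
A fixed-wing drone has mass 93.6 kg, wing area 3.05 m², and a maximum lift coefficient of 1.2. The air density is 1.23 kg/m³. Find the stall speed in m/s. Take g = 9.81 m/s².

Stall occurs when L = W at CL,max. W = mg = 93.6 × 9.81 = 918.2 N.
From L = ½ρV²S·CL,max = W: V_stall = √(2W/(ρSCL,max)) = √(2·918.2/(1.23·3.05·1.2))
V_stall = √407.9 = 20.2 m/s

V_stall = 20.2 m/s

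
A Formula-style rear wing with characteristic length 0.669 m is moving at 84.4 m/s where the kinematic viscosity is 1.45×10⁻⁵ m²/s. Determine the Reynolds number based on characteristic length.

Re = 3.89×10^6

Re = v·c/ν = 84.4 × 0.669 / (1.45×10⁻⁵) = 3.89×10^6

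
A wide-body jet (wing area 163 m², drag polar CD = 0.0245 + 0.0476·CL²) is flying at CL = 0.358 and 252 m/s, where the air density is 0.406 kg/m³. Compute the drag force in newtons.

CD = 0.0245 + 0.0476 × 0.358² = 0.0306
D = ½ρv²S·CD = ½ × 0.406 × 252² × 163 × 0.0306 = 64300 N

D = 64300 N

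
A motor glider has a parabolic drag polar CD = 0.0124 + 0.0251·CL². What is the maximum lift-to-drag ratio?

For CD = CD0 + K·CL², (L/D)max occurs at CL* = √(CD0/K) and equals 1/(2√(K·CD0)).
(L/D)max = 1/(2√(0.0251 × 0.0124)) = 1/(2 × 0.01764) = 28.3

(L/D)max = 28.3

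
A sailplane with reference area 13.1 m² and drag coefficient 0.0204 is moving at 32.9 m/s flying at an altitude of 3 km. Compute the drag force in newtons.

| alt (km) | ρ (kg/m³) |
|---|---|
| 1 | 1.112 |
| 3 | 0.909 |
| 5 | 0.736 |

D = 131 N

At 3 km, from the table: ρ = 0.909 kg/m³.
Dynamic pressure q = ½ρv² = ½ × 0.909 × 32.9² = 492 Pa.
D = q·S·CD = 492 × 13.1 × 0.0204 = 131 N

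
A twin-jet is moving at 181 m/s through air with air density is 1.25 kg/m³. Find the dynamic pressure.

q = ½ρv² = ½ × 1.25 × 181² = 20500 Pa

q = 20500 Pa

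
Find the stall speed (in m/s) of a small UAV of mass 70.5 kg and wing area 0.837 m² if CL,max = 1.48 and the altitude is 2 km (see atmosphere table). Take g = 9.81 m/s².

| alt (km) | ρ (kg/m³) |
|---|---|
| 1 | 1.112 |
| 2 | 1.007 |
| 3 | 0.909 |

V_stall = 33.3 m/s

At 2 km, from the table: ρ = 1.007 kg/m³.
At stall, lift equals weight: L = W = m·g = 70.5 × 9.81 = 691.6 N.
V_stall = √(2W/(ρ·S·CL,max)) = √(2 × 691.6 / (1.007 × 0.837 × 1.48))
V_stall = √1109 = 33.3 m/s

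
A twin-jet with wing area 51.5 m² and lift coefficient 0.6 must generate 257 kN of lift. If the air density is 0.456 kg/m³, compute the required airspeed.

L = ½ρv²S·CL ⇒ v = √(2L/(ρ·S·CL))
v = √(2 × 2.57×10^5 / (0.456 × 51.5 × 0.6)) = √36480 = 191 m/s

v = 191 m/s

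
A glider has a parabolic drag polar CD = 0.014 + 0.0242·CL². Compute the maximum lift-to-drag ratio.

For CD = CD0 + K·CL², (L/D)max occurs at CL* = √(CD0/K) and equals 1/(2√(K·CD0)).
(L/D)max = 1/(2√(0.0242 × 0.014)) = 1/(2 × 0.01841) = 27.2

(L/D)max = 27.2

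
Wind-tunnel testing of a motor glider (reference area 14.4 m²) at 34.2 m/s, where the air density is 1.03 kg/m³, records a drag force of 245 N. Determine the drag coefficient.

CD = 0.0282

From D = ½ρv²S·CD, rearranging gives CD = 2D/(ρv²S).
CD = 2 × 245 / (1.03 × 34.2² × 14.4) = 0.0282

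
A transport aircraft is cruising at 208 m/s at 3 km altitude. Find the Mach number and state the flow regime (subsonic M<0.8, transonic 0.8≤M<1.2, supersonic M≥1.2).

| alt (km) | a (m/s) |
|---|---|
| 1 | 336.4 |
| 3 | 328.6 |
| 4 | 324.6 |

At 3 km, from the table: a = 328.6 m/s.
M = v/a = 208 / 328.6 = 0.633
M = 0.633 → subsonic.

M = 0.633 (subsonic)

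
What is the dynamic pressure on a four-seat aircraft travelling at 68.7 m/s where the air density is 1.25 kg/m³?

q = 2950 Pa

q = ½ρv² = ½ × 1.25 × 68.7² = 2950 Pa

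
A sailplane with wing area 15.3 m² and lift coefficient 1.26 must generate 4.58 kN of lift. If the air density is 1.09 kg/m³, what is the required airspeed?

v = 20.9 m/s

L = ½ρv²S·CL ⇒ v = √(2L/(ρ·S·CL))
v = √(2 × 4580 / (1.09 × 15.3 × 1.26)) = √435.9 = 20.9 m/s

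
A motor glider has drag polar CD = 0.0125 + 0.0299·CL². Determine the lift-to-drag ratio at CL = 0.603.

L/D = 25.8

CD = 0.0125 + 0.0299 × 0.603² = 0.02337
L/D = CL/CD = 0.603 / 0.02337 = 25.8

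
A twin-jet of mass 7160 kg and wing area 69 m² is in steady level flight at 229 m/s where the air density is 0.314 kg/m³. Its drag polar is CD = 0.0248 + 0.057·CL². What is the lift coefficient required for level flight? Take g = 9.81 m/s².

CL = 0.124

Level flight ⇒ L = W = m·g = 7160 × 9.81 = 70240 N.
q = ½ρv² = ½ × 0.314 × 229² = 8233 Pa.
Required CL = L/(qS) = 70240/(8233·69) = 0.1236.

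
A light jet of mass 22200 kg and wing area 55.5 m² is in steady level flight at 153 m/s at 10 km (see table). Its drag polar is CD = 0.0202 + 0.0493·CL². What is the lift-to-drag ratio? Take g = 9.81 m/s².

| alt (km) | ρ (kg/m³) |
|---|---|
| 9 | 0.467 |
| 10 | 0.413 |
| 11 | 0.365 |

At 10 km, from the table: ρ = 0.413 kg/m³.
In steady level flight, lift balances weight: W = mg = 22200 × 9.81 = 2.1778×10^5 N.
q = ½ρv² = ½ × 0.413 × 153² = 4834 Pa.
Required CL = L/(qS) = 2.1778×10^5/(4834·55.5) = 0.8118.
CD = 0.0202 + 0.0493 × 0.8118² = 0.05269.
L/D = CL/CD = 0.8118 / 0.05269 = 15.4

L/D = 15.4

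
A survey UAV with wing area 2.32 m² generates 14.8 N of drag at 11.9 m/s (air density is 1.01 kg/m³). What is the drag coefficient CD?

From D = ½ρv²S·CD, rearranging gives CD = 2D/(ρv²S).
CD = 2 × 14.8 / (1.01 × 11.9² × 2.32) = 0.0892

CD = 0.0892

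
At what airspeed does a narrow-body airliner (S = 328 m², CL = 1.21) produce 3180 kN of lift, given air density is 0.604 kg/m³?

v = 163 m/s

L = ½ρv²S·CL ⇒ v = √(2L/(ρ·S·CL))
v = √(2 × 3.18×10^6 / (0.604 × 328 × 1.21)) = √26530 = 163 m/s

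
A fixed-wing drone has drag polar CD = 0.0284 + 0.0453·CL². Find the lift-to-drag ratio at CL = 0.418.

L/D = 11.5

CD = 0.0284 + 0.0453 × 0.418² = 0.03631
L/D = CL/CD = 0.418 / 0.03631 = 11.5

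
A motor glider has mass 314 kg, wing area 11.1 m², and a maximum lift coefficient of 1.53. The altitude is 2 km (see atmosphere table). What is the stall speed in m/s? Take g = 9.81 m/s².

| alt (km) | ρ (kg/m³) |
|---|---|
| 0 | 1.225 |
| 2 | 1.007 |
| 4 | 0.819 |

V_stall = 19 m/s

At 2 km, from the table: ρ = 1.007 kg/m³.
Stall occurs when L = W at CL,max. W = mg = 314 × 9.81 = 3080 N.
From L = ½ρV²S·CL,max = W: V_stall = √(2W/(ρSCL,max)) = √(2·3080/(1.007·11.1·1.53))
V_stall = √360.2 = 19 m/s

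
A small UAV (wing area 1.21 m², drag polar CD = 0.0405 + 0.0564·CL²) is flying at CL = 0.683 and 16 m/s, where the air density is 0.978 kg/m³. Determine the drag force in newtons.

D = 10.1 N

CD = 0.0405 + 0.0564 × 0.683² = 0.06681
D = ½ρv²S·CD = ½ × 0.978 × 16² × 1.21 × 0.06681 = 10.1 N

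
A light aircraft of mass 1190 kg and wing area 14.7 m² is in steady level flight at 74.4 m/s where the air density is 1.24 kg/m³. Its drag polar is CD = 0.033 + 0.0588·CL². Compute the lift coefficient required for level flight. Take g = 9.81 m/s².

Level flight ⇒ L = W = m·g = 1190 × 9.81 = 11674 N.
q = ½ρv² = ½ × 1.24 × 74.4² = 3432 Pa.
CL = W/(q·S) = 11674 / (3432 × 14.7) = 0.2314.

CL = 0.231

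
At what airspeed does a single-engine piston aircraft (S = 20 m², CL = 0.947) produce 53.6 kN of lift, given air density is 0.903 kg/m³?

v = 79.2 m/s

L = ½ρv²S·CL ⇒ v = √(2L/(ρ·S·CL))
v = √(2 × 53600 / (0.903 × 20 × 0.947)) = √6268 = 79.2 m/s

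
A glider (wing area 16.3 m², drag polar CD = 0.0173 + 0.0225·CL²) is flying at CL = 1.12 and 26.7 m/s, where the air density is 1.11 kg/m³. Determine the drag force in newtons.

D = 294 N

CD = 0.0173 + 0.0225 × 1.12² = 0.04552
D = ½ρv²S·CD = ½ × 1.11 × 26.7² × 16.3 × 0.04552 = 294 N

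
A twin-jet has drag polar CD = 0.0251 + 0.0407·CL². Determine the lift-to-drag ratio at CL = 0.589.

CD = 0.0251 + 0.0407 × 0.589² = 0.03922
L/D = CL/CD = 0.589 / 0.03922 = 15

L/D = 15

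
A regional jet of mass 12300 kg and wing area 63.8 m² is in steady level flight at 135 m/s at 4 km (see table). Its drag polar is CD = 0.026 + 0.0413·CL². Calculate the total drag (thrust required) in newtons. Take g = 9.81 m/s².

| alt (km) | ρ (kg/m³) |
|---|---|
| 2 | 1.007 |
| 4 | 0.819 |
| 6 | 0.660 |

At 4 km, from the table: ρ = 0.819 kg/m³.
Level flight ⇒ L = W = m·g = 12300 × 9.81 = 1.2066×10^5 N.
Dynamic pressure q = 0.5 × 0.819 × 135² = 7463 Pa.
CL = W/(q·S) = 1.2066×10^5 / (7463 × 63.8) = 0.2534.
CD = 0.026 + 0.0413 × 0.2534² = 0.02865.
D = q·S·CD = 7463 × 63.8 × 0.02865 = 13640 N

D = 13600 N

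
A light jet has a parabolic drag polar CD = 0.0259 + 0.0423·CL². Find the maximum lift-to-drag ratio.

(L/D)max = 15.1

For CD = CD0 + K·CL², (L/D)max occurs at CL* = √(CD0/K) and equals 1/(2√(K·CD0)).
(L/D)max = 1/(2√(0.0423 × 0.0259)) = 1/(2 × 0.0331) = 15.1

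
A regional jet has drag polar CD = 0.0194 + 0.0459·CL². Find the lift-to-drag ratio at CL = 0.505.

L/D = 16.2

CD = 0.0194 + 0.0459 × 0.505² = 0.03111
L/D = CL/CD = 0.505 / 0.03111 = 16.2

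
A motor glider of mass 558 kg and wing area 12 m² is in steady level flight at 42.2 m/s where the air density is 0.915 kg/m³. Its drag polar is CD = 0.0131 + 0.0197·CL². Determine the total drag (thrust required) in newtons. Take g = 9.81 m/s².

D = 188 N

In steady level flight, lift balances weight: W = mg = 558 × 9.81 = 5474 N.
Dynamic pressure q = 0.5 × 0.915 × 42.2² = 814.7 Pa.
CL = 2W/(ρv²S) = 2×5474/(0.915×42.2²×12) = 0.5599.
CD = 0.0131 + 0.0197 × 0.5599² = 0.01928.
D = q·S·CD = 814.7 × 12 × 0.01928 = 188.5 N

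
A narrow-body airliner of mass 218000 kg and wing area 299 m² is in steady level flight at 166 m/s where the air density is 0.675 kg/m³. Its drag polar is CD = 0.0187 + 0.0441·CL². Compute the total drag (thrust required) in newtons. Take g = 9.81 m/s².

D = 1.25×10^5 N

Level flight ⇒ L = W = m·g = 218000 × 9.81 = 2.1386×10^6 N.
q = ½ρv² = ½ × 0.675 × 166² = 9300 Pa.
Required CL = L/(qS) = 2.1386×10^6/(9300·299) = 0.7691.
CD = 0.0187 + 0.0441 × 0.7691² = 0.04478.
D = q·S·CD = 9300 × 299 × 0.04478 = 1.245×10^5 N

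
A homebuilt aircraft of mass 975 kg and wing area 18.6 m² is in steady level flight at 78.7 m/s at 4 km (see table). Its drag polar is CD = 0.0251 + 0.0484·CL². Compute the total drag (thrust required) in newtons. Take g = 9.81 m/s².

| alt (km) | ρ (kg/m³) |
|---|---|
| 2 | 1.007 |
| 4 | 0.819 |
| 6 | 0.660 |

At 4 km, from the table: ρ = 0.819 kg/m³.
In steady level flight, lift balances weight: W = mg = 975 × 9.81 = 9564.8 N.
Dynamic pressure q = 0.5 × 0.819 × 78.7² = 2536 Pa.
CL = W/(q·S) = 9564.8 / (2536 × 18.6) = 0.2027.
CD = 0.0251 + 0.0484 × 0.2027² = 0.02709.
D = q·S·CD = 2536 × 18.6 × 0.02709 = 1278 N

D = 1280 N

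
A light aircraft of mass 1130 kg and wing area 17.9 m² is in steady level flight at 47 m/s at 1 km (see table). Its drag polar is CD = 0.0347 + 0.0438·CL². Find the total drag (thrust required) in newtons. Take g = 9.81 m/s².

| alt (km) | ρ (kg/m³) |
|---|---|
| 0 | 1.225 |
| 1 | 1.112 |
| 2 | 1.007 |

At 1 km, from the table: ρ = 1.112 kg/m³.
In steady level flight, lift balances weight: W = mg = 1130 × 9.81 = 11085 N.
Dynamic pressure q = 0.5 × 1.112 × 47² = 1228 Pa.
CL = 2W/(ρv²S) = 2×11085/(1.112×47²×17.9) = 0.5042.
CD = 0.0347 + 0.0438 × 0.5042² = 0.04584.
D = q·S·CD = 1228 × 17.9 × 0.04584 = 1008 N

D = 1010 N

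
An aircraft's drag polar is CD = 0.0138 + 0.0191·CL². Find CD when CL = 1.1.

CD = 0.0138 + 0.0191 × 1.1² = 0.0138 + 0.02311 = 0.0369

CD = 0.0369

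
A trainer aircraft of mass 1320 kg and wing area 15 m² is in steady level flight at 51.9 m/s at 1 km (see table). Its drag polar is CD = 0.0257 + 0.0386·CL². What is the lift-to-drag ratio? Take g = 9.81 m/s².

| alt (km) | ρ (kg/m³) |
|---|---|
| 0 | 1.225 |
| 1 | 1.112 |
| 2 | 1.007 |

At 1 km, from the table: ρ = 1.112 kg/m³.
Weight W = mg = 1320 × 9.81 = 12949 N; in level flight L = W.
q = ½ρv² = ½ × 1.112 × 51.9² = 1498 Pa.
CL = W/(q·S) = 12949 / (1498 × 15) = 0.5764.
CD = 0.0257 + 0.0386 × 0.5764² = 0.03853.
L/D = CL/CD = 0.5764 / 0.03853 = 15

L/D = 15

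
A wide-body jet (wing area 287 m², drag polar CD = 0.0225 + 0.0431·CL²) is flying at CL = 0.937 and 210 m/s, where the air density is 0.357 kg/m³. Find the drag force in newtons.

CD = 0.0225 + 0.0431 × 0.937² = 0.06034
D = ½ρv²S·CD = ½ × 0.357 × 210² × 287 × 0.06034 = 1.36×10^5 N

D = 1.36×10^5 N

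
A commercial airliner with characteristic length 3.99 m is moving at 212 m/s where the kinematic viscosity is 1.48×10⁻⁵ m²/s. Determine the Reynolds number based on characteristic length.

Re = v·c/ν = 212 × 3.99 / (1.48×10⁻⁵) = 5.72×10^7

Re = 5.72×10^7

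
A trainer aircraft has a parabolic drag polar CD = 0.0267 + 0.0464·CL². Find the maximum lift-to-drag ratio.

For CD = CD0 + K·CL², (L/D)max occurs at CL* = √(CD0/K) and equals 1/(2√(K·CD0)).
(L/D)max = 1/(2√(0.0464 × 0.0267)) = 1/(2 × 0.0352) = 14.2

(L/D)max = 14.2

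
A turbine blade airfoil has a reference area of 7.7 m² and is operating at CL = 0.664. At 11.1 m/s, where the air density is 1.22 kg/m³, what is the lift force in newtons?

Dynamic pressure q = ½ρv² = ½ × 1.22 × 11.1² = 75.16 Pa.
L = q·S·CL = 75.16 × 7.7 × 0.664 = 384 N

L = 384 N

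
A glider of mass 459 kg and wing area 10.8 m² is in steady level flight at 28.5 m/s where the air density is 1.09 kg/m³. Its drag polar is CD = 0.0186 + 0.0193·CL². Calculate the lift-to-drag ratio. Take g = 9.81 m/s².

L/D = 26.4

Level flight ⇒ L = W = m·g = 459 × 9.81 = 4502.8 N.
Dynamic pressure q = 0.5 × 1.09 × 28.5² = 442.7 Pa.
CL = W/(q·S) = 4502.8 / (442.7 × 10.8) = 0.9418.
CD = 0.0186 + 0.0193 × 0.9418² = 0.03572.
L/D = CL/CD = 0.9418 / 0.03572 = 26.4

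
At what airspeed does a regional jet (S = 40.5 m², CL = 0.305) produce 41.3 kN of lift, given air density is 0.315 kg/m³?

v = 146 m/s

L = ½ρv²S·CL ⇒ v = √(2L/(ρ·S·CL))
v = √(2 × 41300 / (0.315 × 40.5 × 0.305)) = √21230 = 146 m/s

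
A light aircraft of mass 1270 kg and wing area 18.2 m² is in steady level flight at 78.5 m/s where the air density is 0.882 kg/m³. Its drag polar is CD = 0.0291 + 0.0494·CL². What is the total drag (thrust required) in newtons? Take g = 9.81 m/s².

Level flight ⇒ L = W = m·g = 1270 × 9.81 = 12459 N.
Dynamic pressure q = 0.5 × 0.882 × 78.5² = 2718 Pa.
CL = W/(q·S) = 12459 / (2718 × 18.2) = 0.2519.
CD = 0.0291 + 0.0494 × 0.2519² = 0.03223.
D = q·S·CD = 2718 × 18.2 × 0.03223 = 1594 N

D = 1590 N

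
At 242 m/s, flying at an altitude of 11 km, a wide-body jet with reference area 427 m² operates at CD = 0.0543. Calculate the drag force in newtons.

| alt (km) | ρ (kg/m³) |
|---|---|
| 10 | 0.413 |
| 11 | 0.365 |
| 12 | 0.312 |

At 11 km, from the table: ρ = 0.365 kg/m³.
Dynamic pressure q = ½ρv² = ½ × 0.365 × 242² = 10690 Pa.
D = q·S·CD = 10690 × 427 × 0.0543 = 2.48×10^5 N ≈ 248 kN

D = 2.48×10^5 N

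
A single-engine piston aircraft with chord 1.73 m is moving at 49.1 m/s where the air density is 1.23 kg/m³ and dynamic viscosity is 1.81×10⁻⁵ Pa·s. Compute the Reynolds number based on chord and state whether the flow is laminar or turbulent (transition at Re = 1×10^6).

Re = 5.77×10^6 (turbulent)

Re = ρ·v·c/μ = 1.23 × 49.1 × 1.73 / (1.81×10⁻⁵) = 5.77×10^6
Since 5.77×10^6 > 1×10^6, the flow is turbulent.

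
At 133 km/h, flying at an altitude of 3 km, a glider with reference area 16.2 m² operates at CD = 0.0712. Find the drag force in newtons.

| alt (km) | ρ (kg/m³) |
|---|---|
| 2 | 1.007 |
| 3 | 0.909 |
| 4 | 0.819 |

At 3 km, from the table: ρ = 0.909 kg/m³.
Convert speed: v = 133 km/h ÷ 3.6 = 36.94 m/s.
D = ½ρv²S·CD = ½ × 0.909 × 36.94² × 16.2 × 0.0712 = 716 N

D = 716 N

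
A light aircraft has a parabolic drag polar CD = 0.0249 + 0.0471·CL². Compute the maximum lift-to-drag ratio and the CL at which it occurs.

(L/D)max = 14.6, at CL = 0.727

For CD = CD0 + K·CL², (L/D)max occurs at CL* = √(CD0/K) and equals 1/(2√(K·CD0)).
(L/D)max = 1/(2√(0.0471 × 0.0249)) = 1/(2 × 0.03425) = 14.6
CL* = √(0.0249/0.0471) = 0.727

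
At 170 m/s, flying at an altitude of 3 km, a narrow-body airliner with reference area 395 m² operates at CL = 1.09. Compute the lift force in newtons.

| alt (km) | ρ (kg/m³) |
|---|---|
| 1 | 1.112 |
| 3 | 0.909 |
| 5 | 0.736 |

L = 5.66×10^6 N

At 3 km, from the table: ρ = 0.909 kg/m³.
Dynamic pressure q = ½ρv² = ½ × 0.909 × 170² = 13140 Pa.
L = q·S·CL = 13140 × 395 × 1.09 = 5.66×10^6 N ≈ 5660 kN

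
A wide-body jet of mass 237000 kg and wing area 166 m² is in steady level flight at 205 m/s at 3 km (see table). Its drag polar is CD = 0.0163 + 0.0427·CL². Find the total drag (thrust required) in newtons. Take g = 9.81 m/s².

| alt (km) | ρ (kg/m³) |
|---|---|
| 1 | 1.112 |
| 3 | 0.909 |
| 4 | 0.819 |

D = 1.24×10^5 N

At 3 km, from the table: ρ = 0.909 kg/m³.
Weight W = mg = 237000 × 9.81 = 2.325×10^6 N; in level flight L = W.
q = ½ρv² = ½ × 0.909 × 205² = 19100 Pa.
CL = 2W/(ρv²S) = 2×2.325×10^6/(0.909×205²×166) = 0.7333.
CD = 0.0163 + 0.0427 × 0.7333² = 0.03926.
D = q·S·CD = 19100 × 166 × 0.03926 = 1.245×10^5 N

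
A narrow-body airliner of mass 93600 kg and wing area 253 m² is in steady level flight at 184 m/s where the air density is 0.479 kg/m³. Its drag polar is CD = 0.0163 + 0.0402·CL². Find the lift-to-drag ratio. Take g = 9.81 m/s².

In steady level flight, lift balances weight: W = mg = 93600 × 9.81 = 9.1822×10^5 N.
q = ½ρv² = ½ × 0.479 × 184² = 8109 Pa.
Required CL = L/(qS) = 9.1822×10^5/(8109·253) = 0.4476.
CD = 0.0163 + 0.0402 × 0.4476² = 0.02435.
L/D = CL/CD = 0.4476 / 0.02435 = 18.4

L/D = 18.4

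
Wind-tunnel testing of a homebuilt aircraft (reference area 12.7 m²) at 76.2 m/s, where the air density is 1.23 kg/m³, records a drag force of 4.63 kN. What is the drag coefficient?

From D = ½ρv²S·CD, rearranging gives CD = 2D/(ρv²S).
CD = 2 × 4630 / (1.23 × 76.2² × 12.7) = 0.102

CD = 0.102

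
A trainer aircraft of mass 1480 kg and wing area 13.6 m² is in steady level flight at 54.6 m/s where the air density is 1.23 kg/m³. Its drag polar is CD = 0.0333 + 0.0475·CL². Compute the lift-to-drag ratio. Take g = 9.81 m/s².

L/D = 11.8

Weight W = mg = 1480 × 9.81 = 14519 N; in level flight L = W.
Dynamic pressure q = 0.5 × 1.23 × 54.6² = 1833 Pa.
Required CL = L/(qS) = 14519/(1833·13.6) = 0.5823.
CD = 0.0333 + 0.0475 × 0.5823² = 0.0494.
L/D = CL/CD = 0.5823 / 0.0494 = 11.8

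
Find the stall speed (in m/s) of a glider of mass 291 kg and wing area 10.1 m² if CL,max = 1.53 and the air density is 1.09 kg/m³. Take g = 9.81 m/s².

V_stall = 18.4 m/s

At stall, lift equals weight: L = W = m·g = 291 × 9.81 = 2855 N.
From L = ½ρV²S·CL,max = W: V_stall = √(2W/(ρSCL,max)) = √(2·2855/(1.09·10.1·1.53))
V_stall = √339 = 18.4 m/s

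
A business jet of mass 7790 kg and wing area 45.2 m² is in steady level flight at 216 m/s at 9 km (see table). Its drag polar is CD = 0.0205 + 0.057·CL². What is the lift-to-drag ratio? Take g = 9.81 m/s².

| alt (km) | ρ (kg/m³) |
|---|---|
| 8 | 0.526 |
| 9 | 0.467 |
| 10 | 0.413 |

At 9 km, from the table: ρ = 0.467 kg/m³.
In steady level flight, lift balances weight: W = mg = 7790 × 9.81 = 76420 N.
Dynamic pressure q = 0.5 × 0.467 × 216² = 10890 Pa.
Required CL = L/(qS) = 76420/(10890·45.2) = 0.1552.
CD = 0.0205 + 0.057 × 0.1552² = 0.02187.
L/D = CL/CD = 0.1552 / 0.02187 = 7.1

L/D = 7.1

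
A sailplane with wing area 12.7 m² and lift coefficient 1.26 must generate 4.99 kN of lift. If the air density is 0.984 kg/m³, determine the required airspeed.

L = ½ρv²S·CL ⇒ v = √(2L/(ρ·S·CL))
v = √(2 × 4990 / (0.984 × 12.7 × 1.26)) = √633.8 = 25.2 m/s

v = 25.2 m/s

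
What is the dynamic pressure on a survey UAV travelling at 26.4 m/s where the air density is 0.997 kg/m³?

q = 347 Pa

q = ½ρv² = ½ × 0.997 × 26.4² = 347 Pa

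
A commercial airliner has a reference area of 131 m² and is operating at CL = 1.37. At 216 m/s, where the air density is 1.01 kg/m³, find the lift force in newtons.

L = ½ρv²S·CL = ½ × 1.01 × 216² × 131 × 1.37 = 4.23×10^6 N ≈ 4230 kN

L = 4.23×10^6 N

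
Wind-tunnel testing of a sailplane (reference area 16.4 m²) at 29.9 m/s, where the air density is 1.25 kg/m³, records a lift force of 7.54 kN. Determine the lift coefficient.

CL = 0.823

From L = ½ρv²S·CL, rearranging gives CL = 2L/(ρv²S).
CL = 2 × 7540 / (1.25 × 29.9² × 16.4) = 0.823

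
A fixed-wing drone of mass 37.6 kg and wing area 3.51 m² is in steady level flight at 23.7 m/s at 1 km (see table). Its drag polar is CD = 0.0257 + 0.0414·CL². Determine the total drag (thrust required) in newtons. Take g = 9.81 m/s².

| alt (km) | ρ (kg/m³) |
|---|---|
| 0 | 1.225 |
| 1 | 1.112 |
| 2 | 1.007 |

At 1 km, from the table: ρ = 1.112 kg/m³.
In steady level flight, lift balances weight: W = mg = 37.6 × 9.81 = 368.86 N.
Dynamic pressure q = 0.5 × 1.112 × 23.7² = 312.3 Pa.
CL = W/(q·S) = 368.86 / (312.3 × 3.51) = 0.3365.
CD = 0.0257 + 0.0414 × 0.3365² = 0.03039.
D = q·S·CD = 312.3 × 3.51 × 0.03039 = 33.31 N

D = 33.3 N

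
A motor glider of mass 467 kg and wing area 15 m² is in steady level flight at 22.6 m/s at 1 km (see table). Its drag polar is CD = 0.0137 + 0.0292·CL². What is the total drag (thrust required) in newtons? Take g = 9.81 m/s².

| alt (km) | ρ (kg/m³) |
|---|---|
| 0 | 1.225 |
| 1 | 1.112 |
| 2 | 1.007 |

D = 202 N

At 1 km, from the table: ρ = 1.112 kg/m³.
Level flight ⇒ L = W = m·g = 467 × 9.81 = 4581.3 N.
q = ½ρv² = ½ × 1.112 × 22.6² = 284 Pa.
Required CL = L/(qS) = 4581.3/(284·15) = 1.075.
CD = 0.0137 + 0.0292 × 1.075² = 0.04747.
D = q·S·CD = 284 × 15 × 0.04747 = 202.2 N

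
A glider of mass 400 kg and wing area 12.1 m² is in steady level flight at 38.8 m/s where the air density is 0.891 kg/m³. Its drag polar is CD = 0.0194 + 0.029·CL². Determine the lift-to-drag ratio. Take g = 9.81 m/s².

Level flight ⇒ L = W = m·g = 400 × 9.81 = 3924 N.
Dynamic pressure q = 0.5 × 0.891 × 38.8² = 670.7 Pa.
CL = W/(q·S) = 3924 / (670.7 × 12.1) = 0.4835.
CD = 0.0194 + 0.029 × 0.4835² = 0.02618.
L/D = CL/CD = 0.4835 / 0.02618 = 18.5

L/D = 18.5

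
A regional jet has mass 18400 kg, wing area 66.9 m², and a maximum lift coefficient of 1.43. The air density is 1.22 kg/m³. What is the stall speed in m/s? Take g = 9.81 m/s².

At stall, lift equals weight: L = W = m·g = 18400 × 9.81 = 1.805×10^5 N.
From L = ½ρV²S·CL,max = W: V_stall = √(2W/(ρSCL,max)) = √(2·1.805×10^5/(1.22·66.9·1.43))
V_stall = √3093 = 55.6 m/s

V_stall = 55.6 m/s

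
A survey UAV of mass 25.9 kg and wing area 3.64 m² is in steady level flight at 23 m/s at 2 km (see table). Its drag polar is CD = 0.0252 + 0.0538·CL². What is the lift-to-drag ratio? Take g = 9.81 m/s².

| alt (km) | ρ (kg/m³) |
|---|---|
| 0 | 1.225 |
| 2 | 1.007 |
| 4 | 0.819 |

L/D = 9.07

At 2 km, from the table: ρ = 1.007 kg/m³.
Weight W = mg = 25.9 × 9.81 = 254.08 N; in level flight L = W.
Dynamic pressure q = 0.5 × 1.007 × 23² = 266.4 Pa.
Required CL = L/(qS) = 254.08/(266.4·3.64) = 0.2621.
CD = 0.0252 + 0.0538 × 0.2621² = 0.02889.
L/D = CL/CD = 0.2621 / 0.02889 = 9.07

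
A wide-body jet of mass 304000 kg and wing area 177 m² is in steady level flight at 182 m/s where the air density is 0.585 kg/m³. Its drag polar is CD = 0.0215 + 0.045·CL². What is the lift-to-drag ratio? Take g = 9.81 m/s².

L/D = 11

In steady level flight, lift balances weight: W = mg = 304000 × 9.81 = 2.9822×10^6 N.
q = ½ρv² = ½ × 0.585 × 182² = 9689 Pa.
Required CL = L/(qS) = 2.9822×10^6/(9689·177) = 1.739.
CD = 0.0215 + 0.045 × 1.739² = 0.1576.
L/D = CL/CD = 1.739 / 0.1576 = 11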